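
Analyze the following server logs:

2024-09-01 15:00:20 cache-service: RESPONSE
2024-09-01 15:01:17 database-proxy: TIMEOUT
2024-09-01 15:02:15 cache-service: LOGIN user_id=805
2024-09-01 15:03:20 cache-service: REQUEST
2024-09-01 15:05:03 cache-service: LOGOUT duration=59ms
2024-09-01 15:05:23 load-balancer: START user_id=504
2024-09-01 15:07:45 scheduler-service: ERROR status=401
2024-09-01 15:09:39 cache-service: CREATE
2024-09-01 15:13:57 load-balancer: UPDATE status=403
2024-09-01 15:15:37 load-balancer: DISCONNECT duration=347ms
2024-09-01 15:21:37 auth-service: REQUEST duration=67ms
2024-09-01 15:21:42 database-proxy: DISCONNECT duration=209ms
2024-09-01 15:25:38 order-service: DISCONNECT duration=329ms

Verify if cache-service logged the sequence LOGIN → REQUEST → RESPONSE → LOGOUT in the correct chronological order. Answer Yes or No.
No

To verify sequence order:

1. Find all events in sequence LOGIN → REQUEST → RESPONSE → LOGOUT for cache-service
2. Extract their timestamps
3. Check if timestamps are in ascending order
4. Result: No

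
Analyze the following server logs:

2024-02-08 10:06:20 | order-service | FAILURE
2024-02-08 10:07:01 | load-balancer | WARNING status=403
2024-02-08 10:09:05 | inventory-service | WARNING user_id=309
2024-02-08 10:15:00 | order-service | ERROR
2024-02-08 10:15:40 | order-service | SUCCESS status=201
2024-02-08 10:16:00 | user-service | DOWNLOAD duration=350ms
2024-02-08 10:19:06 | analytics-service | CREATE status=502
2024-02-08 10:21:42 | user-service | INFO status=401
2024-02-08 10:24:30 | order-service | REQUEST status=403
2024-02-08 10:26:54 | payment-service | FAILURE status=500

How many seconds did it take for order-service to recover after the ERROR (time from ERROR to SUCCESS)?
40

To calculate recovery time:

1. Find ERROR event for order-service: 2024-02-08 10:15:00
2. Find next SUCCESS event for order-service: 2024-02-08 10:15:40
3. Recovery time: 2024-02-08 10:15:40 - 2024-02-08 10:15:00 = 40 seconds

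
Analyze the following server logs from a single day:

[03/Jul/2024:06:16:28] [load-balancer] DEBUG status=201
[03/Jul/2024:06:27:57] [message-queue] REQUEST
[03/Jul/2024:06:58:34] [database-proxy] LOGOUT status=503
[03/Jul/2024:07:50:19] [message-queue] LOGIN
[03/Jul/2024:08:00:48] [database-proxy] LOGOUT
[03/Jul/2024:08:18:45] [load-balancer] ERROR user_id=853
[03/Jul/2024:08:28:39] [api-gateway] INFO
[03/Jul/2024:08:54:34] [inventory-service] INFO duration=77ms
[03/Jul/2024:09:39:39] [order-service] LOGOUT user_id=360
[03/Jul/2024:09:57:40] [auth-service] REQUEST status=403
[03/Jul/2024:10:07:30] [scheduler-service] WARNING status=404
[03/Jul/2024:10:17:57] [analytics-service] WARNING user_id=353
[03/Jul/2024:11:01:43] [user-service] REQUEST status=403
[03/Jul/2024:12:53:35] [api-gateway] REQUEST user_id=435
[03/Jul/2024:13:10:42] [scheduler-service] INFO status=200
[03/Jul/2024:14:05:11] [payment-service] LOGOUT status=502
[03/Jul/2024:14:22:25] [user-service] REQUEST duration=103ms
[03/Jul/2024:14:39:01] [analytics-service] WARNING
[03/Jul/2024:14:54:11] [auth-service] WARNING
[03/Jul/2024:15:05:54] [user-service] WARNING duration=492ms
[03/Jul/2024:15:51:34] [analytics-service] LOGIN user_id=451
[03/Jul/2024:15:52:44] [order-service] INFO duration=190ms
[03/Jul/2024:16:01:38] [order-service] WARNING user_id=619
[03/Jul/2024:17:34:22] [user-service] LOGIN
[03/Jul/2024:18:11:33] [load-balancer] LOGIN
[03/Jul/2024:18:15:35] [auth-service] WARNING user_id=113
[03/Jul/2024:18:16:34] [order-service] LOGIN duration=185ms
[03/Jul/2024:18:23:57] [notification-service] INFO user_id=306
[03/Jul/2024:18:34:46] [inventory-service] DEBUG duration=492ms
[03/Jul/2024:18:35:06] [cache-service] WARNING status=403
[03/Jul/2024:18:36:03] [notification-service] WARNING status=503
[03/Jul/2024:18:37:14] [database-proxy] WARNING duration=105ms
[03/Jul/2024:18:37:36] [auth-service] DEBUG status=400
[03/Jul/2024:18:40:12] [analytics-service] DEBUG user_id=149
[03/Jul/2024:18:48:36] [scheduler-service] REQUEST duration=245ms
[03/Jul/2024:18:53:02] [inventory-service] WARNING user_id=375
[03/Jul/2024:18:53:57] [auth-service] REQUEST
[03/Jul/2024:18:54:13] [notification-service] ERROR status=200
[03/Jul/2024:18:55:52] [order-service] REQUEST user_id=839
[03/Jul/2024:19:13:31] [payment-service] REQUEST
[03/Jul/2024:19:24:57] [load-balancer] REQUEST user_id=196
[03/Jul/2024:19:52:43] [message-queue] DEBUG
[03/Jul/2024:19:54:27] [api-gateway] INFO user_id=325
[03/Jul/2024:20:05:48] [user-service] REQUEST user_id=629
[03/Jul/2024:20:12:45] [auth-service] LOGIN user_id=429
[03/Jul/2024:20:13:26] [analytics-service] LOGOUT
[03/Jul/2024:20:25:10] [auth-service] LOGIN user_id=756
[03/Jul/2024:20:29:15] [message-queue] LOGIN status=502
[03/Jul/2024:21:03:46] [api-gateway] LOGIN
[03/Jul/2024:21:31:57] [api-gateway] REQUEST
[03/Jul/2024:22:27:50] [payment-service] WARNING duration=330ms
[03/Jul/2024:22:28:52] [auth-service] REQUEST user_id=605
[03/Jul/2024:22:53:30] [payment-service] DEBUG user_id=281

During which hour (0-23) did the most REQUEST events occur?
18

To find the peak hour:

1. Group all REQUEST events by hour
2. Count events in each hour
3. Find hour with maximum count
4. Peak hour: 18 (with 3 events)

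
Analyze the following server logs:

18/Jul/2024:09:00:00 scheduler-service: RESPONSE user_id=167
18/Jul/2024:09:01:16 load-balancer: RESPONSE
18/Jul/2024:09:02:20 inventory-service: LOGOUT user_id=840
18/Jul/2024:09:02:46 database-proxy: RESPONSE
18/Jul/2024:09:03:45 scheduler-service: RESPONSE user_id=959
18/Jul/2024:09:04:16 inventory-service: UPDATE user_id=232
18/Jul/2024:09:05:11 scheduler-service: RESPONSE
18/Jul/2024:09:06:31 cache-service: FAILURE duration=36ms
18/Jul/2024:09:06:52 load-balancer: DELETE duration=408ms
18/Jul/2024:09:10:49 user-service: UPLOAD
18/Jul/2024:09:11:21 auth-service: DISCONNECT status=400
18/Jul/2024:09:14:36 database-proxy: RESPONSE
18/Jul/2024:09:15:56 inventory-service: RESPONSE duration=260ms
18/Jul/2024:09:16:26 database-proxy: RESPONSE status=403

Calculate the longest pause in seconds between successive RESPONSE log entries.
565

To find the longest gap:

1. Extract all RESPONSE events in chronological order
2. Calculate time differences between consecutive events
3. Find the maximum difference
4. Longest gap: 565 seconds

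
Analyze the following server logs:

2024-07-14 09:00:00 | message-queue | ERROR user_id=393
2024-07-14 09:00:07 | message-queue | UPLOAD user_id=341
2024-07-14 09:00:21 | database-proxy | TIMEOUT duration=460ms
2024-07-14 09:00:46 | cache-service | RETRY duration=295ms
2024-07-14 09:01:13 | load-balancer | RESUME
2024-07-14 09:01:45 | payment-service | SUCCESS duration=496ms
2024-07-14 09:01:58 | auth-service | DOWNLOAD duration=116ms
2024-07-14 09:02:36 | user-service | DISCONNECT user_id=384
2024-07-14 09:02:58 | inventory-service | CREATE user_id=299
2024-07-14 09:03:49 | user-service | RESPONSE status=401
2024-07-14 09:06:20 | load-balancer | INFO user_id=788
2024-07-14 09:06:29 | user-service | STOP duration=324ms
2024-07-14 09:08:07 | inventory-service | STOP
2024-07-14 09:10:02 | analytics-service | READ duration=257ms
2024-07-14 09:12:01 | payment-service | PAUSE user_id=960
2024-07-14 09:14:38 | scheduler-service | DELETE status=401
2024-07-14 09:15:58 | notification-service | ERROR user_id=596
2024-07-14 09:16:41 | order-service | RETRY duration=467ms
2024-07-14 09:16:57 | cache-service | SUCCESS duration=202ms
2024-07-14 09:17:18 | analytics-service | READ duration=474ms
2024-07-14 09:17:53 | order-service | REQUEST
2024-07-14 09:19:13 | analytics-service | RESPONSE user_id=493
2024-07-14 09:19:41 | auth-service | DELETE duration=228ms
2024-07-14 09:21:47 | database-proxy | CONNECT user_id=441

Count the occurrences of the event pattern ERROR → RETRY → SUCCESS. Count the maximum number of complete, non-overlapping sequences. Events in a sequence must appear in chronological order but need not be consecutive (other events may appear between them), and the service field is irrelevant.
2

To count sequences:

1. Look for pattern: ERROR → RETRY → SUCCESS
2. Greedily scan the log in chronological order, matching each sequence element in turn (ignoring service)
3. Each time the full pattern completes, increment the count and restart matching from the next event
4. Complete non-overlapping sequences found: 2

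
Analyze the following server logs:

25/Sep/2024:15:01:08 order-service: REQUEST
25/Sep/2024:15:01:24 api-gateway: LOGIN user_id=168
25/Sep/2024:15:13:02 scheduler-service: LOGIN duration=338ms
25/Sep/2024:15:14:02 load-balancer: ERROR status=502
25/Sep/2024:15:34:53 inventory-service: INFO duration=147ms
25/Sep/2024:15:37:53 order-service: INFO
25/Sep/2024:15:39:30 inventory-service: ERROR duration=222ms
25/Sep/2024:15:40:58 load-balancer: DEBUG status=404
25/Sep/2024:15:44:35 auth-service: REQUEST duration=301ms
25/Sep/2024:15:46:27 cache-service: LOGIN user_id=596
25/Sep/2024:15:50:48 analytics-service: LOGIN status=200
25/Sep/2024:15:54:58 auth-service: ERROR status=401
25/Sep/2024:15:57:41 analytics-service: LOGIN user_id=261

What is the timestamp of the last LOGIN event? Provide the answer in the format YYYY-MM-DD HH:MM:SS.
2024-09-25 15:57:41

To find the last event:

1. Filter for all LOGIN events
2. Sort by timestamp
3. Select the last one
4. Timestamp: 2024-09-25 15:57:41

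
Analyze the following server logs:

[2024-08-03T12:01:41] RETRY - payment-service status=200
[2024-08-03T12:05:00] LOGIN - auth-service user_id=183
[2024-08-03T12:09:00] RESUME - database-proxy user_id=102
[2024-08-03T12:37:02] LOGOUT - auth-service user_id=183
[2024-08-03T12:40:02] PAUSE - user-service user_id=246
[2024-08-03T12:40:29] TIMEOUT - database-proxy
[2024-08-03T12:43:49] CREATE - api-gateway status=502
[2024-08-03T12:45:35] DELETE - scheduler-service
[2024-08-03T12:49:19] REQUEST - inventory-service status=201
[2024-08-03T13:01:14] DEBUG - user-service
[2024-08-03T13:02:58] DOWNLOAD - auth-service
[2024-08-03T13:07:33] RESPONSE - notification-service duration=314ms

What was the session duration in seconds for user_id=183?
1922

To calculate session duration:

1. Find LOGIN event for user_id=183: 2024-08-03T12:05:00
2. Find LOGOUT event for user_id=183: 2024-08-03T12:37:02
3. Session duration: 2024-08-03T12:37:02 - 2024-08-03T12:05:00 = 1922 seconds (32 minutes)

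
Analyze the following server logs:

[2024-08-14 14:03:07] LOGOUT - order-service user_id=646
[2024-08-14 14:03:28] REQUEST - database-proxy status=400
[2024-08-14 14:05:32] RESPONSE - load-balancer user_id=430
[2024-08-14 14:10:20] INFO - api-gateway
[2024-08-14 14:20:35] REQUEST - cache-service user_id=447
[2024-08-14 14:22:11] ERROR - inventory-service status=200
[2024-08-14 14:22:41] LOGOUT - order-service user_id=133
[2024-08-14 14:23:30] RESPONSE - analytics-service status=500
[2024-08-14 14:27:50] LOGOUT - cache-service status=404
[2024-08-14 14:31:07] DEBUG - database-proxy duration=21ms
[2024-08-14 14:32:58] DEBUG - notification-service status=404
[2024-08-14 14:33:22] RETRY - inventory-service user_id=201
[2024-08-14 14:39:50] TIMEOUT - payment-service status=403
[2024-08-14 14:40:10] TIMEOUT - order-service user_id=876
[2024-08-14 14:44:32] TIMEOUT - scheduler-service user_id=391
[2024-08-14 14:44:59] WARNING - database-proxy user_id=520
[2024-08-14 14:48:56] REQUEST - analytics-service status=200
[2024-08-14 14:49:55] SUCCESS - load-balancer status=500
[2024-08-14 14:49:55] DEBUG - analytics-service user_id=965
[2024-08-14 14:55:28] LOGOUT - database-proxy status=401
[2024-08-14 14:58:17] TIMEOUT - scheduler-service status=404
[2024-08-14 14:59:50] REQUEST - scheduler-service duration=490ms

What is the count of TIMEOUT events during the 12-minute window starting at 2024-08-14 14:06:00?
0

To count events in the time window:

1. Window boundaries: 2024-08-14 14:06:00 to 2024-08-14 14:18:00
2. Filter for TIMEOUT events within this window
3. Count matching events: 0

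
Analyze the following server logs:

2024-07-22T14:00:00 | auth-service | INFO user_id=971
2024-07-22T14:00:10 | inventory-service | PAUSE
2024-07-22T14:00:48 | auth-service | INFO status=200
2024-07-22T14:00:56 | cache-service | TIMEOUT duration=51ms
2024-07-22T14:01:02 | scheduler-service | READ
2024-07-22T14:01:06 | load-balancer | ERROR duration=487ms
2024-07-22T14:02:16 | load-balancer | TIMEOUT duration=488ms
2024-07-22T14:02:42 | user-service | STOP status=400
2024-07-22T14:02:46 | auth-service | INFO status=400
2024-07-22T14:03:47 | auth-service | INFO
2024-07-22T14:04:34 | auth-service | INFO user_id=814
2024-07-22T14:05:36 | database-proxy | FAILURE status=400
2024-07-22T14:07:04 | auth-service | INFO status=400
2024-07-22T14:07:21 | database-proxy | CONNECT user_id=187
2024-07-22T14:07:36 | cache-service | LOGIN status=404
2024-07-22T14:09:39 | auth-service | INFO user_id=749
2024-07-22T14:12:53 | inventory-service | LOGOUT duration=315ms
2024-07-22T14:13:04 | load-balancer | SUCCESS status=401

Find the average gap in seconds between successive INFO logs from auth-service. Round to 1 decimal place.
96.5

To calculate average interval:

1. Find all INFO events for auth-service in order
2. Calculate time gaps between consecutive events
3. Compute mean of gaps: 579 / 6 = 96.5 seconds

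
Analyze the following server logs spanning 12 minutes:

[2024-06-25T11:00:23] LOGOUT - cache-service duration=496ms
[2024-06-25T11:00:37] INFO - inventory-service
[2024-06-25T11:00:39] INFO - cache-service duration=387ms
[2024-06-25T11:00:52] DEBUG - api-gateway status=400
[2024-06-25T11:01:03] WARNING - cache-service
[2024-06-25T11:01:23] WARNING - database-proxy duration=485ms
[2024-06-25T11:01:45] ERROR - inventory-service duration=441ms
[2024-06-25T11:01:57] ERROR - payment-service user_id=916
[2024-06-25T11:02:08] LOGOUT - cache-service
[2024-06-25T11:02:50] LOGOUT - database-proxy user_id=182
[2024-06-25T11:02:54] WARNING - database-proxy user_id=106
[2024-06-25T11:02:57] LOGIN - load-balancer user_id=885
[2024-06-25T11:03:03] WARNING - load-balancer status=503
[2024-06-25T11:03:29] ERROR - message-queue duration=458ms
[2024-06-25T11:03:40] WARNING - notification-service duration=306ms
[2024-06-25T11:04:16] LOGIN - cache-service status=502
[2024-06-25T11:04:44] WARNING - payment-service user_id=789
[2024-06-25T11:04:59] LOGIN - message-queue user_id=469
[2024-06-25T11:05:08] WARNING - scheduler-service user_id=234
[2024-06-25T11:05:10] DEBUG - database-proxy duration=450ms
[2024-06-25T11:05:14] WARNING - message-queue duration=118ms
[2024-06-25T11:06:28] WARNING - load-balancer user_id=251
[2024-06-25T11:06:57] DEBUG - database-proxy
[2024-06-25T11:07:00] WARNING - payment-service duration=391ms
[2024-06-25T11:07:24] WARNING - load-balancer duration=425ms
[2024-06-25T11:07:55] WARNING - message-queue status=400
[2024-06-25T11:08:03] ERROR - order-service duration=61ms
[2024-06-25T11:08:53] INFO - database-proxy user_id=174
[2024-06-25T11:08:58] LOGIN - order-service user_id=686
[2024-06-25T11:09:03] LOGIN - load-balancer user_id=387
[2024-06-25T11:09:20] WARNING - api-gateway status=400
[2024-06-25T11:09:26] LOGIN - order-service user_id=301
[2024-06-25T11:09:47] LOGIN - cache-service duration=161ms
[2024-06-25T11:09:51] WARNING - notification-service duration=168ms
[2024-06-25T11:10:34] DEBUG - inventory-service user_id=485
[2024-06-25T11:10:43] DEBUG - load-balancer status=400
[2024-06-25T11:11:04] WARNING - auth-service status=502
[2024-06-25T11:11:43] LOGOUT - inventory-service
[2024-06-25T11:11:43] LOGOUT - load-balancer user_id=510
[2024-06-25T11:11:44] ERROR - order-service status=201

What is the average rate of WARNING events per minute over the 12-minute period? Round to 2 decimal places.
1.25

To calculate the rate:

1. Count total WARNING events: 15
2. Total time period: 12 minutes
3. Rate = 15 / 12 = 1.25 events per minute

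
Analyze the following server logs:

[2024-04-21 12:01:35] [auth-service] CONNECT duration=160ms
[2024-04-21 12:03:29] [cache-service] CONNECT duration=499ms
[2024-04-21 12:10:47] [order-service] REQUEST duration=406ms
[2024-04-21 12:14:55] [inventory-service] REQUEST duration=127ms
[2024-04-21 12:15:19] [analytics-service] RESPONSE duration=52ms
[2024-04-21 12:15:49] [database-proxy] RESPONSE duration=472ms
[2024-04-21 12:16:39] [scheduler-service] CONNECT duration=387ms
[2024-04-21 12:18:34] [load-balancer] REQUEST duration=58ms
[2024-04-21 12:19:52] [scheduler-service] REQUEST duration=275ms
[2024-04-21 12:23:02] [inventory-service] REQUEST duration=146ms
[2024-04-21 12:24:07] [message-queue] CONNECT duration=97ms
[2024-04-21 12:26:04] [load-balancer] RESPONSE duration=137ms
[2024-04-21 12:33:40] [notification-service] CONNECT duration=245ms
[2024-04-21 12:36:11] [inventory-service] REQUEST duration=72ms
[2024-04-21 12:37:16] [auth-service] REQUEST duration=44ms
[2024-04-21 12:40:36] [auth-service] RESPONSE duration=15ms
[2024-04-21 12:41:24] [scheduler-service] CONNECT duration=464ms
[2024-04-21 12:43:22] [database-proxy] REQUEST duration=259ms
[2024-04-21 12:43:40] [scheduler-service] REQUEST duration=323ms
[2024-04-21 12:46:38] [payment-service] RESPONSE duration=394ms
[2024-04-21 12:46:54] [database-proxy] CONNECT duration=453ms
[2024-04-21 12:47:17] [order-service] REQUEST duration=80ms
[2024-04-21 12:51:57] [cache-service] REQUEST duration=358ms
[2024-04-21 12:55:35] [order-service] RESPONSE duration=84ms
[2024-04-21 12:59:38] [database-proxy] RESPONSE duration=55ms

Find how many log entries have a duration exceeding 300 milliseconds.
9

To count timeouts:

1. Threshold: 300ms
2. Extract duration from each log entry
3. Count entries where duration > 300
4. Timeout count: 9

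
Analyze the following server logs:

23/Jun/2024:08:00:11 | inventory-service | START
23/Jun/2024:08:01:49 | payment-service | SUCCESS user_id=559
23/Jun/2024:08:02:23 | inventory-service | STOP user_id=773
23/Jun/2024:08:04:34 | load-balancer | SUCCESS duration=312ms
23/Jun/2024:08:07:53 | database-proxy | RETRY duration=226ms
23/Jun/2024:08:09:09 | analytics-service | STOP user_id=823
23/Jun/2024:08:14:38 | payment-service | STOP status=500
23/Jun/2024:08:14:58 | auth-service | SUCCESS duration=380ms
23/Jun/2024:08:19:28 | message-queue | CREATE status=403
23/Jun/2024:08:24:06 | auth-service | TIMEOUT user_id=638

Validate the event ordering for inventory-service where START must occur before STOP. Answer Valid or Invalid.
Valid

To validate ordering:

1. Required order: START → STOP
2. Rule: START must occur before STOP
3. Check actual order of events for inventory-service
4. Result: Valid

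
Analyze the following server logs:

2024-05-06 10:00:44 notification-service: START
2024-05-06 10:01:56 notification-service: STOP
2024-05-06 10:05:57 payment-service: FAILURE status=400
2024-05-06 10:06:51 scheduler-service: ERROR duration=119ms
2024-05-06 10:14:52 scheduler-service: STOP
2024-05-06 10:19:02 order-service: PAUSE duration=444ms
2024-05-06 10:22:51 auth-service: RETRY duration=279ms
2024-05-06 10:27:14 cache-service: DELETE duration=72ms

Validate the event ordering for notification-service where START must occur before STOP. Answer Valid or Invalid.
Valid

To validate ordering:

1. Required order: START → STOP
2. Rule: START must occur before STOP
3. Check actual order of events for notification-service
4. Result: Valid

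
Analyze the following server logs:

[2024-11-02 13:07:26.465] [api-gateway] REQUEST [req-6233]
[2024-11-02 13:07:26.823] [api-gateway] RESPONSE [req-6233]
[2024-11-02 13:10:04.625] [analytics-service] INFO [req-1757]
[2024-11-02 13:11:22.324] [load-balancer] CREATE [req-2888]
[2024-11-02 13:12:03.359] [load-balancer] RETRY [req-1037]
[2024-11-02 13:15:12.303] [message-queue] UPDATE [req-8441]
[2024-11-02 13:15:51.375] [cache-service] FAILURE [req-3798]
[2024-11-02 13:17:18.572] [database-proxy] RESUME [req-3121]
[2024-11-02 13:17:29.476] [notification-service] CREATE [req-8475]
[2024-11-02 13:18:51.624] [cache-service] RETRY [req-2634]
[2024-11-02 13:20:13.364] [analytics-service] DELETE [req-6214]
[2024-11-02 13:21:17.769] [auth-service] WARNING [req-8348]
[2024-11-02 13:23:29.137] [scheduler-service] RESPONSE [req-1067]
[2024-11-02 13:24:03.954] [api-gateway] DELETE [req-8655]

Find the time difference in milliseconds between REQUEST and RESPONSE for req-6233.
358

To calculate latency:

1. Find REQUEST with id req-6233: 2024-11-02 13:07:26.465
2. Find RESPONSE with id req-6233: 2024-11-02 13:07:26.823
3. Latency: 2024-11-02 13:07:26.823 - 2024-11-02 13:07:26.465 = 358ms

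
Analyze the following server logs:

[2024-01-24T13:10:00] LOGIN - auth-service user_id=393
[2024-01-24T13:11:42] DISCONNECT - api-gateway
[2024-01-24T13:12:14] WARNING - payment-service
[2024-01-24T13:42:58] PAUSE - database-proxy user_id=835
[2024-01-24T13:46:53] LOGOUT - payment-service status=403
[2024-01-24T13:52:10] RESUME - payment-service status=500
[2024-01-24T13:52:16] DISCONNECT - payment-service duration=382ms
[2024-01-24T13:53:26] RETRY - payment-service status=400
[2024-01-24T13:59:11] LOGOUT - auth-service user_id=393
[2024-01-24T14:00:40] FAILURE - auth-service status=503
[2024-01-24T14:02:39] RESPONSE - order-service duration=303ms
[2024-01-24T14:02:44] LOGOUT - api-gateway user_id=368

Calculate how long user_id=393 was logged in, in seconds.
2951

To calculate session duration:

1. Find LOGIN event for user_id=393: 2024-01-24T13:10:00
2. Find LOGOUT event for user_id=393: 2024-01-24T13:59:11
3. Session duration: 2024-01-24T13:59:11 - 2024-01-24T13:10:00 = 2951 seconds (49 minutes)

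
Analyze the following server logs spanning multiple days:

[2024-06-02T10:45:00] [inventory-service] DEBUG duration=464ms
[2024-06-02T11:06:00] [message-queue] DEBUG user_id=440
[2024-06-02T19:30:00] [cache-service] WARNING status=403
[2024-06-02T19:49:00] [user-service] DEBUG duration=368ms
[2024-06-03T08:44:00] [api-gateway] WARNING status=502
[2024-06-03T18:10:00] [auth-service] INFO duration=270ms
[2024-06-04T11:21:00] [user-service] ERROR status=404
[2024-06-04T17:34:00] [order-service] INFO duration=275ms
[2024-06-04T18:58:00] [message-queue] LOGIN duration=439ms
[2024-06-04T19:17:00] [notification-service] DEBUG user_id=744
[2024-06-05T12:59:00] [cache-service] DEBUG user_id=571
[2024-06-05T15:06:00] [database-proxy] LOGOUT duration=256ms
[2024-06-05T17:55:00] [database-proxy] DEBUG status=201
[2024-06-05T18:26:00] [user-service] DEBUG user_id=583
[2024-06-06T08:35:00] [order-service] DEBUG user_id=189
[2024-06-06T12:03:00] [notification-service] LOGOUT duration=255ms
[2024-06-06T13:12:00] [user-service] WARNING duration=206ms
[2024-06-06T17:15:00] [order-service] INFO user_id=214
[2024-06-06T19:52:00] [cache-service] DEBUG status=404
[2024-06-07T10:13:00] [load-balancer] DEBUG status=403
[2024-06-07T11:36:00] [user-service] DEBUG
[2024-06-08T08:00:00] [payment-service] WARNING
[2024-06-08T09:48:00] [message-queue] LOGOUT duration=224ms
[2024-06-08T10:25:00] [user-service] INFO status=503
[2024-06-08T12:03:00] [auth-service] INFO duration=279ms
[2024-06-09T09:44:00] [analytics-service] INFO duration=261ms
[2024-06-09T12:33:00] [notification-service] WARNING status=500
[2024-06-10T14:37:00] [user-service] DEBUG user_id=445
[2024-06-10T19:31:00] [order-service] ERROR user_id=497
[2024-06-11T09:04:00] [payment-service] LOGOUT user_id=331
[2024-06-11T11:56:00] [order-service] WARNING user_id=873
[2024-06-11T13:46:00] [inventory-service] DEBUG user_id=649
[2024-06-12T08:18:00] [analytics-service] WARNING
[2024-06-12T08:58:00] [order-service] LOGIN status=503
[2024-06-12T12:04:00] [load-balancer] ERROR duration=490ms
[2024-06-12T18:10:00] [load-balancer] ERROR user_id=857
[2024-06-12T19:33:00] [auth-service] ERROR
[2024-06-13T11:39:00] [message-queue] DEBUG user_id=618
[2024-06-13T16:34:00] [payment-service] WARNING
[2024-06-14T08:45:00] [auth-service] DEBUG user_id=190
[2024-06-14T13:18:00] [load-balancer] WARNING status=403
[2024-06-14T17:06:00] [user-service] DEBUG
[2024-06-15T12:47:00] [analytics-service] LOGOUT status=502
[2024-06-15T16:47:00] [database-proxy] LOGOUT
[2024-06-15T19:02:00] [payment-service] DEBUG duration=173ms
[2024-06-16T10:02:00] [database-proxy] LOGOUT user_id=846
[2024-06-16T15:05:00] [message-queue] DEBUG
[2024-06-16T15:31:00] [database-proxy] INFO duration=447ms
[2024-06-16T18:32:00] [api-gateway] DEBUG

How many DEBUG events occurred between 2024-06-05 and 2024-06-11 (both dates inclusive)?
9

To filter by date range:

1. Date range: 2024-06-05 through 2024-06-11, both dates inclusive
2. Filter for DEBUG events whose date falls in this range
3. Count matching events: 9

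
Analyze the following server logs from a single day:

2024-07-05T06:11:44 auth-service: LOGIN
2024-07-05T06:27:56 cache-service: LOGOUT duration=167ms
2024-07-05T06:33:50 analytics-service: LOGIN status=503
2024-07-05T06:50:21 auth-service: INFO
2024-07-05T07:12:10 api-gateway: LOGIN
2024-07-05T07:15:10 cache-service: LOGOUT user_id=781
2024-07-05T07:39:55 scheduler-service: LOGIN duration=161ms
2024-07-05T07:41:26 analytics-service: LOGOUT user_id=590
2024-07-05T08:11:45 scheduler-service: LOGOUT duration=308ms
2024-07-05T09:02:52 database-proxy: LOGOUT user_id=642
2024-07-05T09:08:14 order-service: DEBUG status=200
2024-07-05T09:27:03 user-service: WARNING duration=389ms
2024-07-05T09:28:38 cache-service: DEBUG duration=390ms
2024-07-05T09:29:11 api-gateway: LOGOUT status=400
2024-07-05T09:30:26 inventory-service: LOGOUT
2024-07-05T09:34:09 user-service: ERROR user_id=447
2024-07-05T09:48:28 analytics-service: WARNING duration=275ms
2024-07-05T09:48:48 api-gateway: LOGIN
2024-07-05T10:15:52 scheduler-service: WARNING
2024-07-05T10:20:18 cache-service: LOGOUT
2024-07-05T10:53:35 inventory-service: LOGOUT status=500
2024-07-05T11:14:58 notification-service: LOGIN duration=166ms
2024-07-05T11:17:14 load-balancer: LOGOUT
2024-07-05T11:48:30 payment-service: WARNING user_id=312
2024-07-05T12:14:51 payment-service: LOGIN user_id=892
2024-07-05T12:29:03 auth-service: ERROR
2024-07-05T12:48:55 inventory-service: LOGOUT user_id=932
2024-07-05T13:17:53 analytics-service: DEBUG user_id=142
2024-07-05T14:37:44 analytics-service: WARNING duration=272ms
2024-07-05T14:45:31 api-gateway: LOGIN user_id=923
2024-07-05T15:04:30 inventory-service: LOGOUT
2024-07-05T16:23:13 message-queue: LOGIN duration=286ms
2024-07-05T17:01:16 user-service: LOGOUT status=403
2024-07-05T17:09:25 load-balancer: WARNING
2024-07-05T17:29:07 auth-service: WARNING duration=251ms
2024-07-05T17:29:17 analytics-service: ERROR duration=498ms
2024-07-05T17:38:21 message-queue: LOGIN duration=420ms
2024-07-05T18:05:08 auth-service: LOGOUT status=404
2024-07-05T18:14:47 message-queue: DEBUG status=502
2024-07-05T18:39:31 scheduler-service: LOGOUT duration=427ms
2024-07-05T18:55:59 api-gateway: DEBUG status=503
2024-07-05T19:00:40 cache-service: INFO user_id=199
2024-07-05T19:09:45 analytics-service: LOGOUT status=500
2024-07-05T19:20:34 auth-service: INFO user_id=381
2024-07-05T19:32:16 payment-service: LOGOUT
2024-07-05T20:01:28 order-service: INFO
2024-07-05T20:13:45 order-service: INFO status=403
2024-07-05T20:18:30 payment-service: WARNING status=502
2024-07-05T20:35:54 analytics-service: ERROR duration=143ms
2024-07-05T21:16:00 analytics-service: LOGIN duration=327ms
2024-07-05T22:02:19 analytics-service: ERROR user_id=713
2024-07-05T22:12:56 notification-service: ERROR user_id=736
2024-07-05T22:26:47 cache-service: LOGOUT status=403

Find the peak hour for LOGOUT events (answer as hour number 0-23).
9

To find the peak hour:

1. Group all LOGOUT events by hour
2. Count events in each hour
3. Find hour with maximum count
4. Peak hour: 9 (with 3 events)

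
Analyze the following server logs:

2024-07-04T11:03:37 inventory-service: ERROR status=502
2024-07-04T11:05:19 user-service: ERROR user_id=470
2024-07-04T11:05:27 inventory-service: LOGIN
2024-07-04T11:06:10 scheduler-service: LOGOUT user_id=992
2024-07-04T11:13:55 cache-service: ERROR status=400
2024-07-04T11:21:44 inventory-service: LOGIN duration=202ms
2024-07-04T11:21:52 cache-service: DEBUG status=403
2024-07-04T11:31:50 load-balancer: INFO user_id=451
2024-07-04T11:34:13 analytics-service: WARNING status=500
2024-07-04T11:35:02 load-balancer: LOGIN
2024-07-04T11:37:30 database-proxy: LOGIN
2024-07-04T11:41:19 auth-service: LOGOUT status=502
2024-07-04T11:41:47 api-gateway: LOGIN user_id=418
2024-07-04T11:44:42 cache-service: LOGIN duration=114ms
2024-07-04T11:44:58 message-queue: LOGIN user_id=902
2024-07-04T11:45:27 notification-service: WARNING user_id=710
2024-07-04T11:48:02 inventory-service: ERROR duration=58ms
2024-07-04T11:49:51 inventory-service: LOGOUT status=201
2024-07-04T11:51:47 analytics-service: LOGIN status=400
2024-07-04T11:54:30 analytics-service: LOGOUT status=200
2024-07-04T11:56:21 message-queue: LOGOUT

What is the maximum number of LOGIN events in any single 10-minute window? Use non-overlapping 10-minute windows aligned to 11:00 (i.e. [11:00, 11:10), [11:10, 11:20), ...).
3

To find the burst window:

1. Divide the log period into non-overlapping 10-minute windows starting at 11:00
2. Count LOGIN events in each window
3. Find the window with maximum count
4. Maximum events in a window: 3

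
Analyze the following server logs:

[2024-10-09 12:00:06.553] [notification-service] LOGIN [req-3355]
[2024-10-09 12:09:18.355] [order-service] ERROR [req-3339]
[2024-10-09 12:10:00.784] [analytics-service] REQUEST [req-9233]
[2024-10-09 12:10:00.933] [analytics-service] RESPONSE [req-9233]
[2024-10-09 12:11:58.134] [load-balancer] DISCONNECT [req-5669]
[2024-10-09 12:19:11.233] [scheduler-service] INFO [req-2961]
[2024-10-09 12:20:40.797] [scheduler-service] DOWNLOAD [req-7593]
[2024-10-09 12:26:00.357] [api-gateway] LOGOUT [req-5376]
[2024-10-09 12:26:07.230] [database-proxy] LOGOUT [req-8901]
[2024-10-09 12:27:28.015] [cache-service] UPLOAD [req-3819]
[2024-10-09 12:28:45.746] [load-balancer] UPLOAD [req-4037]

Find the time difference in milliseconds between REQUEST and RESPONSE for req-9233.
149

To calculate latency:

1. Find REQUEST with id req-9233: 2024-10-09 12:10:00.784
2. Find RESPONSE with id req-9233: 2024-10-09 12:10:00.933
3. Latency: 2024-10-09 12:10:00.933 - 2024-10-09 12:10:00.784 = 149ms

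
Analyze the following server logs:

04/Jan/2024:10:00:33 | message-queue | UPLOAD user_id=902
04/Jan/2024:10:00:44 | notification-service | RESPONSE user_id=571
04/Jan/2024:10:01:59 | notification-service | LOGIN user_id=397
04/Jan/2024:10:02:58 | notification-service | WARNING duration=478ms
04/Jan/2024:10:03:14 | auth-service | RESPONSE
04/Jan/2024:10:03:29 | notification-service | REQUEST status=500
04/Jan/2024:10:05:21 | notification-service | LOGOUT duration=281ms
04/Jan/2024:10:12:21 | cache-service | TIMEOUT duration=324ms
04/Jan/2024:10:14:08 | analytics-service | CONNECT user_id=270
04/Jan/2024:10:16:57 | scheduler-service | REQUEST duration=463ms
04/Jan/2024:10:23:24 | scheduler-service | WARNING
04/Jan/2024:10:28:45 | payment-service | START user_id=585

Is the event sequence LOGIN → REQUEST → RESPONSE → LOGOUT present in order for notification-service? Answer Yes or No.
No

To verify sequence order:

1. Find all events in sequence LOGIN → REQUEST → RESPONSE → LOGOUT for notification-service
2. Extract their timestamps
3. Check if timestamps are in ascending order
4. Result: No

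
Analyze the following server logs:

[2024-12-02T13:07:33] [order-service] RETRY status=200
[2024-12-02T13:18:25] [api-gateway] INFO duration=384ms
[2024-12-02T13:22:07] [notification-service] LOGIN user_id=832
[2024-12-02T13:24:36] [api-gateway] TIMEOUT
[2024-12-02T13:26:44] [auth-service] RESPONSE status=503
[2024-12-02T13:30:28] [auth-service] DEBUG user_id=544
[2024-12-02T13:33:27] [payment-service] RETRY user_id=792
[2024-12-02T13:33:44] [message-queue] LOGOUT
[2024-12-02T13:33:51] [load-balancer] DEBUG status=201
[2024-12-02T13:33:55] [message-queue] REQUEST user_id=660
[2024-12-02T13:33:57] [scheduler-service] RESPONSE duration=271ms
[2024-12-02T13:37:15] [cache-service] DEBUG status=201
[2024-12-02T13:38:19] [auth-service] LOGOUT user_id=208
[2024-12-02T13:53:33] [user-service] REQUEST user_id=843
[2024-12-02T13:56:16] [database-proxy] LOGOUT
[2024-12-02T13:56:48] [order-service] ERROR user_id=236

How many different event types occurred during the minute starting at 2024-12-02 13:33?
5

To count unique event types:

1. Filter events in the minute starting at 2024-12-02 13:33
2. Extract event types from matching entries
3. Count unique types: 5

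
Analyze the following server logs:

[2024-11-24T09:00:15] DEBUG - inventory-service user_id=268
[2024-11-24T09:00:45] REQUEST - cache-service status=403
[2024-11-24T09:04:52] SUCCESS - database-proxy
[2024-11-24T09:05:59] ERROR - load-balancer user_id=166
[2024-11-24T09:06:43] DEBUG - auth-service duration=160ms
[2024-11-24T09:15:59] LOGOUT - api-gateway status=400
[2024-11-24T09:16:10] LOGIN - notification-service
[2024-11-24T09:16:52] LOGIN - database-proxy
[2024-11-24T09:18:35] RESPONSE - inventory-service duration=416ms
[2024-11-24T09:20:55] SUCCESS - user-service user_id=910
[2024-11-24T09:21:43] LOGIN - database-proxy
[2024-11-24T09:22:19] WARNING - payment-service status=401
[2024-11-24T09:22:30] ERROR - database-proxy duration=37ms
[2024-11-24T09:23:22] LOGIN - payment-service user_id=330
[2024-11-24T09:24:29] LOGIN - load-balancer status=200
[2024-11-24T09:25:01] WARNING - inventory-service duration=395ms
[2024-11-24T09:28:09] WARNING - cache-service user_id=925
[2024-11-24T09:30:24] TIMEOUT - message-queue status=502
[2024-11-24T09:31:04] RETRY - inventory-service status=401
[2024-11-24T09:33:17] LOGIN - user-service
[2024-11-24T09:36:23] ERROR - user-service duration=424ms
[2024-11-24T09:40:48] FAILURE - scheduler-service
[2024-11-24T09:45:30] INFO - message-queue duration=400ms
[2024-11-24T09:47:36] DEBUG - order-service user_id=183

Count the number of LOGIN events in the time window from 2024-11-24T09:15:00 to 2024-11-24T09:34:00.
6

To count events in the time window:

1. Window boundaries: 2024-11-24T09:15:00 to 2024-11-24T09:34:00
2. Filter for LOGIN events within this window
3. Count matching events: 6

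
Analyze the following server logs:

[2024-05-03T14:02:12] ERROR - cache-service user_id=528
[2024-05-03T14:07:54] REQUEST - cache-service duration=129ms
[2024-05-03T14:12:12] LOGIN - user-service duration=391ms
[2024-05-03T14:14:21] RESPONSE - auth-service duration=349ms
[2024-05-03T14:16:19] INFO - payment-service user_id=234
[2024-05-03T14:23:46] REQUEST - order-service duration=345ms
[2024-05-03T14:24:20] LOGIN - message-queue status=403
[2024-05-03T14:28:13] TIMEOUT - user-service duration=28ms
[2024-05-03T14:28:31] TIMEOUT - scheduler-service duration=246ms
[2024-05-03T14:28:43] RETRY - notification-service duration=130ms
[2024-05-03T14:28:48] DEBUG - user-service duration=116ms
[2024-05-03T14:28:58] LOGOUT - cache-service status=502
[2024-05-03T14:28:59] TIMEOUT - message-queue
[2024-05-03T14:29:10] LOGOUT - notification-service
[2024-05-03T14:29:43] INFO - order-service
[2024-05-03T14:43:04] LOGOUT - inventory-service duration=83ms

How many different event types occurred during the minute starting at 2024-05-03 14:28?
4

To count unique event types:

1. Filter events in the minute starting at 2024-05-03 14:28
2. Extract event types from matching entries
3. Count unique types: 4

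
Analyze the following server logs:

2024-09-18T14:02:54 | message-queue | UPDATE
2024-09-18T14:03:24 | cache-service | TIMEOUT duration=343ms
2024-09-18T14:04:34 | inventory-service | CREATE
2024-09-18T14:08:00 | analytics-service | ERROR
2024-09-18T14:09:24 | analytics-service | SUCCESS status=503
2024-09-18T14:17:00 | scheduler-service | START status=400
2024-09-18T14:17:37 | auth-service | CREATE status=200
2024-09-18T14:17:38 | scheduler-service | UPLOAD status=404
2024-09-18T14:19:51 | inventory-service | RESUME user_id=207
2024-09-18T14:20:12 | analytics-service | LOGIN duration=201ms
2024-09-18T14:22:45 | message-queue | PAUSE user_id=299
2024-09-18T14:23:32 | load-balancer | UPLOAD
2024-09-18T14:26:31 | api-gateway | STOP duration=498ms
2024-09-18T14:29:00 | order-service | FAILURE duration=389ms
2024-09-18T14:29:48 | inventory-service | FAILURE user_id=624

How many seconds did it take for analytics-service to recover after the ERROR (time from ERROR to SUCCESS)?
84

To calculate recovery time:

1. Find ERROR event for analytics-service: 2024-09-18T14:08:00
2. Find next SUCCESS event for analytics-service: 2024-09-18T14:09:24
3. Recovery time: 2024-09-18T14:09:24 - 2024-09-18T14:08:00 = 84 seconds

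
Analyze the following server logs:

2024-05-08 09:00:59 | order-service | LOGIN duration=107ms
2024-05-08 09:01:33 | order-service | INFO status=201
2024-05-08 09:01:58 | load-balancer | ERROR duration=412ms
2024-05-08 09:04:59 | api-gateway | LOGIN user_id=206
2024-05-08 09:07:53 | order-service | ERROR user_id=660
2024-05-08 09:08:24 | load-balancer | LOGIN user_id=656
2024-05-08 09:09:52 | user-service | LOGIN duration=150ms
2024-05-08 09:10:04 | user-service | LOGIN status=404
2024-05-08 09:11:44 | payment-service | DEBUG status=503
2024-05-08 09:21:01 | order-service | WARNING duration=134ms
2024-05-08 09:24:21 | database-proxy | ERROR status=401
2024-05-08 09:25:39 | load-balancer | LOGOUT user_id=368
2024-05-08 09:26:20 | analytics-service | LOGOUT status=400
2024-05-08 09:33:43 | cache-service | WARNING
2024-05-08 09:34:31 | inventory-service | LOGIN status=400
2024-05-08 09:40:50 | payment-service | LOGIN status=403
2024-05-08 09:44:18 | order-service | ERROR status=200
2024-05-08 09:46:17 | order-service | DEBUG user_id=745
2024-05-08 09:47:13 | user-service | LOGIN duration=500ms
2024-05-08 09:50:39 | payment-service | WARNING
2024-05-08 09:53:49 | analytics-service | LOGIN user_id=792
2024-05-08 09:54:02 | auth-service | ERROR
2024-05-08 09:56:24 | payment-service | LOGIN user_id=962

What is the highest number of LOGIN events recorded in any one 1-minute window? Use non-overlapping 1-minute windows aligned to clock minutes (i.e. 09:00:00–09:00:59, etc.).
1

To find the burst window:

1. Divide the log period into non-overlapping 1-minute windows starting at 09:00
2. Count LOGIN events in each window
3. Find the window with maximum count
4. Maximum events in a window: 1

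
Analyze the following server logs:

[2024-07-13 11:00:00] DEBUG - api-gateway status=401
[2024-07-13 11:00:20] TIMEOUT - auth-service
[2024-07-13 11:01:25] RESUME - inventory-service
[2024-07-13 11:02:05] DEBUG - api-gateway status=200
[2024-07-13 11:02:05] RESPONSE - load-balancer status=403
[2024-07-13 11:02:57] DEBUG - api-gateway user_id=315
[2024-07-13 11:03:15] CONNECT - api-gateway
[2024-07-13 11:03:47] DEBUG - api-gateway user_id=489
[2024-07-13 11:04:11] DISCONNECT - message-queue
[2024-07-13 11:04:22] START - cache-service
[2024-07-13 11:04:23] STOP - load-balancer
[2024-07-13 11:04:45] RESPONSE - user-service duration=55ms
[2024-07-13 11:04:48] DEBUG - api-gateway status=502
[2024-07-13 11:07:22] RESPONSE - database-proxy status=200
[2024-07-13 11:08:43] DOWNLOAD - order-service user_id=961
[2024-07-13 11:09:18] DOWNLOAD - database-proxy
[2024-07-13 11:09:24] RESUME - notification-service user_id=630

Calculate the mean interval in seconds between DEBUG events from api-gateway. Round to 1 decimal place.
72.0

To calculate average interval:

1. Find all DEBUG events for api-gateway in order
2. Calculate time gaps between consecutive events
3. Compute mean of gaps: 288 / 4 = 72.0 seconds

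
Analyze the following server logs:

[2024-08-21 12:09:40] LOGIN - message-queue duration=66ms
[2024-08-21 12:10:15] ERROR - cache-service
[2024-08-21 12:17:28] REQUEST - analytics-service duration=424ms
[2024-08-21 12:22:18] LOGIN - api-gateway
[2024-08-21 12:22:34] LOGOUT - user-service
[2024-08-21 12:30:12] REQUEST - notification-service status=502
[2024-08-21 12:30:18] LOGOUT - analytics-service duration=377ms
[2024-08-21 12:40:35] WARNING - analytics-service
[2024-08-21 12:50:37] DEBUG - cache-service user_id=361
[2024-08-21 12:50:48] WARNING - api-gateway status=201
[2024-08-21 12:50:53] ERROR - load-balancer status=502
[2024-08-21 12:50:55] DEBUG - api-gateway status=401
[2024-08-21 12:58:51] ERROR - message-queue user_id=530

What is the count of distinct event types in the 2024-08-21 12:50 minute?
3

To count unique event types:

1. Filter events in the minute starting at 2024-08-21 12:50
2. Extract event types from matching entries
3. Count unique types: 3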